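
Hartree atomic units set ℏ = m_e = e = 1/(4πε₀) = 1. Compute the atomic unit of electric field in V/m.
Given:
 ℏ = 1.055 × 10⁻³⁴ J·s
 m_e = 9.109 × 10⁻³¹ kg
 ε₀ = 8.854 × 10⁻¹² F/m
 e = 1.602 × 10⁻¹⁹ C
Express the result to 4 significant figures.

Dimensional analysis gives E_au = E_h/(e a₀) = m_e²e⁵/((4πε₀)³ℏ⁴).
E_h = 4.354 × 10⁻¹⁸ J
a₀ = 5.297 × 10⁻¹¹ m
E_h/(e·a₀) = 5.131 × 10¹¹ V/m

5.131 × 10¹¹ V/m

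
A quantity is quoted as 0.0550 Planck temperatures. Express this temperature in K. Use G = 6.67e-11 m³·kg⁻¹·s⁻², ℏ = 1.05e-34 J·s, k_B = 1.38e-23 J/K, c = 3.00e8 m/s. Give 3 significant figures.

7.80e30 K

One Planck temperature: T_P = √(ℏc⁵/G) / k_B = 1.42e32 K.
0.0550 × 1.42e32 K = 7.80e30 K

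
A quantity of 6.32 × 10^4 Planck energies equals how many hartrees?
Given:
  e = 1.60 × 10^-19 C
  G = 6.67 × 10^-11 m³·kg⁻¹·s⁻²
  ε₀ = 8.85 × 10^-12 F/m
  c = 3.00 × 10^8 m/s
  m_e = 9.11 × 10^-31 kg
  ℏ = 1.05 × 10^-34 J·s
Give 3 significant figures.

Planck energy: E_P = √(ℏc⁵/G) = 1.96 × 10^9 J
hartree: E_h = m_e e⁴/(4πε₀ℏ)² = 4.38 × 10^-18 J
6.32 × 10^4 × 1.96 × 10^9 / 4.38 × 10^-18 = 2.82 × 10^31

2.82 × 10^31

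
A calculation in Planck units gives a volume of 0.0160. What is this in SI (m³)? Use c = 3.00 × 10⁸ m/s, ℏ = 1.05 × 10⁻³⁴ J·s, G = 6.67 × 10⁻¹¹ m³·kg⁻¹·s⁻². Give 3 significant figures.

6.68 × 10⁻¹⁰⁷ m³

One Planck volume: V_P = (ℏG/c³)^(3/2) = 4.18 × 10⁻¹⁰⁵ m³.
0.0160 × 4.18 × 10⁻¹⁰⁵ m³ = 6.68 × 10⁻¹⁰⁷ m³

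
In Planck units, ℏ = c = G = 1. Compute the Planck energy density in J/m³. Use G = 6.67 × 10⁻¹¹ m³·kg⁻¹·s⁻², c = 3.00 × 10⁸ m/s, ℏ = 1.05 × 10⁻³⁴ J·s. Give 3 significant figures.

Dimensional analysis gives u_P = c⁷/(ℏG²).
  = 2.19 × 10⁵⁹ / 4.67 × 10⁻⁵⁵
  = 4.68 × 10¹¹³ J/m³

4.68 × 10¹¹³ J/m³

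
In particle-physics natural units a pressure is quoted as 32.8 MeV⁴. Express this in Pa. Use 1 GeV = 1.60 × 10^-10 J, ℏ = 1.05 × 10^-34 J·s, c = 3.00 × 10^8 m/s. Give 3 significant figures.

6.88 × 10^26 Pa

Pressure is [E]/[L]³ = [E]⁴/(ℏc)³.
1 GeV⁴ → 1/(ℏc)³ × (1 GeV in J)⁴ = 2.10 × 10^37 Pa.
Convert the energy scale: 32.8 MeV⁴ = 3.28 × 10^-11 GeV⁴.
Result: 3.28 × 10^-11 × 2.10 × 10^37 = 6.88 × 10^26 Pa.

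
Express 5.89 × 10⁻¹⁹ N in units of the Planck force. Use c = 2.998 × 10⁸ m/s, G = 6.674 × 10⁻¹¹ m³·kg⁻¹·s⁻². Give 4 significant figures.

4.866 × 10⁻⁶³

Planck force: F_P = c⁴/G = 1.210 × 10⁴⁴ N.
5.89 × 10⁻¹⁹ / 1.210 × 10⁴⁴ = 4.866 × 10⁻⁶³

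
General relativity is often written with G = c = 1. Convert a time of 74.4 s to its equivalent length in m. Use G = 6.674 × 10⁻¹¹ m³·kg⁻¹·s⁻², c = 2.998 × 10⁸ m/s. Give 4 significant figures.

2.231 × 10¹⁰ m

Time → length via c.
74.4 s × (c) = 2.231 × 10¹⁰ m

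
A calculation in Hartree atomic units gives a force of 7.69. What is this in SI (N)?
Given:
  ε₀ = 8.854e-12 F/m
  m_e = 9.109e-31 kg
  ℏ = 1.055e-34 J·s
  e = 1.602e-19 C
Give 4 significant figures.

6.321e-7 N

One atomic unit of force: F_au = E_h/a₀ = m_e²e⁶/((4πε₀)³ℏ⁴) = 8.220e-8 N.
7.69 × 8.220e-8 N = 6.321e-7 N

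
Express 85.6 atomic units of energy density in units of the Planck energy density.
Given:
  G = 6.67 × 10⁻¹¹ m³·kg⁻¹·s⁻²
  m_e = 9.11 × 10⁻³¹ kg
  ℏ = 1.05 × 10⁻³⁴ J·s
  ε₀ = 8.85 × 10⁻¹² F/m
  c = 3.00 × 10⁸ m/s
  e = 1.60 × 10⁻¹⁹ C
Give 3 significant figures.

atomic unit of energy density: u_au = E_h/a₀³ = m_e⁴e¹⁰/((4πε₀)⁵ℏ⁸) = 3.01 × 10¹³ J/m³
Planck energy density: u_P = c⁷/(ℏG²) = 4.68 × 10¹¹³ J/m³
85.6 × 3.01 × 10¹³ / 4.68 × 10¹¹³ = 5.51 × 10⁻⁹⁹

5.51 × 10⁻⁹⁹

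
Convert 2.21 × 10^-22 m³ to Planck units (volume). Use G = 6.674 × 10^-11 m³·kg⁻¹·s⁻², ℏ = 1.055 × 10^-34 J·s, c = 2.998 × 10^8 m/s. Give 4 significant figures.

5.232 × 10^82

Planck volume: V_P = (ℏG/c³)^(3/2) = 4.224 × 10^-105 m³.
2.21 × 10^-22 / 4.224 × 10^-105 = 5.232 × 10^82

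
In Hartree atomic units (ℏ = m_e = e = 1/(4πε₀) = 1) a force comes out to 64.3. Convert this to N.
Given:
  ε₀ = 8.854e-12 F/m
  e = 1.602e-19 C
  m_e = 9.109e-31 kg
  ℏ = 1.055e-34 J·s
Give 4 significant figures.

One atomic unit of force: F_au = E_h/a₀ = m_e²e⁶/((4πε₀)³ℏ⁴) = 8.220e-8 N.
64.3 × 8.220e-8 N = 5.285e-6 N

5.285e-6 N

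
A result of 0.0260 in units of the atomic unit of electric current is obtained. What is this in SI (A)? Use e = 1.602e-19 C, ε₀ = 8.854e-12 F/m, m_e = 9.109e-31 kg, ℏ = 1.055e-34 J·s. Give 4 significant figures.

1.719e-4 A

One atomic unit of electric current: I_au = e E_h/ℏ = m_e e⁵/((4πε₀)²ℏ³) = 6.612e-3 A.
0.0260 × 6.612e-3 A = 1.719e-4 A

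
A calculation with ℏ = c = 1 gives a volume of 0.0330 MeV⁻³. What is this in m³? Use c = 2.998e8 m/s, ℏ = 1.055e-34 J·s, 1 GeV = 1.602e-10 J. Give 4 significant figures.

2.540e-40 m³

Volume is [L]³ = [E]⁻³·(ℏc)³.
1 GeV⁻³ → (ℏc)³ × (1 GeV in J)⁻³ = 7.696e-48 m³.
Convert the energy scale: 0.0330 MeV⁻³ = 3.30e7 GeV⁻³.
Result: 3.30e7 × 7.696e-48 = 2.540e-40 m³.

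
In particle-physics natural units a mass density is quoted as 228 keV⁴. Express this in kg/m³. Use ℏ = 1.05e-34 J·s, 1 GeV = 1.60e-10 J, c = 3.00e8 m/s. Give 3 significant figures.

Mass density is [E]/(c²[L]³) = [E]⁴/(ℏ³c⁵).
1 GeV⁴ → 1/(ℏ³c⁵) × (1 GeV in J)⁴ = 2.33e20 kg/m³.
Convert the energy scale: 228 keV⁴ = 2.28e-22 GeV⁴.
Result: 2.28e-22 × 2.33e20 = 0.0531 kg/m³.

0.0531 kg/m³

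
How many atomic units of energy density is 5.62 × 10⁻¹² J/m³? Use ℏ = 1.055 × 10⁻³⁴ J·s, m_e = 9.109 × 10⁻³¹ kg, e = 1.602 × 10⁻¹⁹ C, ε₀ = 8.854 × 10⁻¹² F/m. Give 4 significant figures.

atomic unit of energy density: u_au = E_h/a₀³ = m_e⁴e¹⁰/((4πε₀)⁵ℏ⁸) = 2.929 × 10¹³ J/m³.
5.62 × 10⁻¹² / 2.929 × 10¹³ = 1.919 × 10⁻²⁵

1.919 × 10⁻²⁵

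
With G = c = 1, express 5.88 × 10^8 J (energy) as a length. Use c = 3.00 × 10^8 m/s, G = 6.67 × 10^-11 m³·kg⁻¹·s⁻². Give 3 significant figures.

Energy → length via G/c⁴.
5.88 × 10^8 J × (G/c⁴) = 4.84 × 10^-36 m

4.84 × 10^-36 m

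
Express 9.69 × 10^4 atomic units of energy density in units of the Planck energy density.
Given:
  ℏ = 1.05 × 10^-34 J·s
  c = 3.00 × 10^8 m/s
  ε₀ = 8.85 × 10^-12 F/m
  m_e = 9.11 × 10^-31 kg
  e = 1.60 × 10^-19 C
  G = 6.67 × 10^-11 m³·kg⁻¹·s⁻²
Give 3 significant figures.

atomic unit of energy density: u_au = E_h/a₀³ = m_e⁴e¹⁰/((4πε₀)⁵ℏ⁸) = 3.01 × 10^13 J/m³
Planck energy density: u_P = c⁷/(ℏG²) = 4.68 × 10^113 J/m³
9.69 × 10^4 × 3.01 × 10^13 / 4.68 × 10^113 = 6.24 × 10^-96

6.24 × 10^-96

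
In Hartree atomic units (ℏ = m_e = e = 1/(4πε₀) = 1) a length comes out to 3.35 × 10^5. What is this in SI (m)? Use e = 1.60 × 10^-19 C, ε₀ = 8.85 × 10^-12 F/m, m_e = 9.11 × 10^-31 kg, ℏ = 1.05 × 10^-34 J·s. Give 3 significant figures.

1.76 × 10^-5 m

One Bohr radius: a₀ = 4πε₀ℏ²/(m_e e²) = 5.26 × 10^-11 m.
3.35 × 10^5 × 5.26 × 10^-11 m = 1.76 × 10^-5 m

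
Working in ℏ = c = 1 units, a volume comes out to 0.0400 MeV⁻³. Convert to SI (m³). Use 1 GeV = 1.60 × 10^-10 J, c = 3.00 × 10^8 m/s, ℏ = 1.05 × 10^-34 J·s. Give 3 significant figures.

3.05 × 10^-40 m³

Volume is [L]³ = [E]⁻³·(ℏc)³.
1 GeV⁻³ → (ℏc)³ × (1 GeV in J)⁻³ = 7.63 × 10^-48 m³.
Convert the energy scale: 0.0400 MeV⁻³ = 4.00 × 10^7 GeV⁻³.
Result: 4.00 × 10^7 × 7.63 × 10^-48 = 3.05 × 10^-40 m³.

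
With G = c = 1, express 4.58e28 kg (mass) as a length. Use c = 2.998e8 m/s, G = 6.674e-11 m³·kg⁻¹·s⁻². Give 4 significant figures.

In G = c = 1 units mass has dimensions of length; the conversion factor is G/c².
4.58e28 kg × (G/c²) = 34.01 m

34.01 m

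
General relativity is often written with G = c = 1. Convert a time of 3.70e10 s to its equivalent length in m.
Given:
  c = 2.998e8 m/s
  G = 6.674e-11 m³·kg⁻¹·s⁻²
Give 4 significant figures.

Time → length via c.
3.70e10 s × (c) = 1.109e19 m

1.109e19 m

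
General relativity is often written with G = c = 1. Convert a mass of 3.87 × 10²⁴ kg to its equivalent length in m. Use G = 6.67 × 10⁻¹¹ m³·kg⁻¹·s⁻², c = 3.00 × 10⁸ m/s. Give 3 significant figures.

In G = c = 1 units mass has dimensions of length; the conversion factor is G/c².
3.87 × 10²⁴ kg × (G/c²) = 2.87 × 10⁻³ m

2.87 × 10⁻³ m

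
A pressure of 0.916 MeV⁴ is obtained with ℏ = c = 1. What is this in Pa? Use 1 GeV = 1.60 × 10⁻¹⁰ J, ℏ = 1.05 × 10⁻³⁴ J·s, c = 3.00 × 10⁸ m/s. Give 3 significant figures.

1.92 × 10²⁵ Pa

Pressure is [E]/[L]³ = [E]⁴/(ℏc)³.
1 GeV⁴ → 1/(ℏc)³ × (1 GeV in J)⁴ = 2.10 × 10³⁷ Pa.
Convert the energy scale: 0.916 MeV⁴ = 9.16 × 10⁻¹³ GeV⁴.
Result: 9.16 × 10⁻¹³ × 2.10 × 10³⁷ = 1.92 × 10²⁵ Pa.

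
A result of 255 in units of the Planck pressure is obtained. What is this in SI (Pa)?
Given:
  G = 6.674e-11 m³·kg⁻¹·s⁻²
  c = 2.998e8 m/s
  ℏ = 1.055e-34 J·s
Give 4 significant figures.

1.181e116 Pa

One Planck pressure: p_P = c⁷/(ℏG²) = 4.632e113 Pa.
255 × 4.632e113 Pa = 1.181e116 Pa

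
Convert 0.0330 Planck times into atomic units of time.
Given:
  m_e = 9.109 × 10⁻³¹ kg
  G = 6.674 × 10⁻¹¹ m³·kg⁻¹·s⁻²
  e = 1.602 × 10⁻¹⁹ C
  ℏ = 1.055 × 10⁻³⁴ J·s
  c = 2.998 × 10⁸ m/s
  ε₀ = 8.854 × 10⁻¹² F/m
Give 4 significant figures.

7.344 × 10⁻²⁹

Planck time: t_P = √(ℏG/c⁵) = 5.392 × 10⁻⁴⁴ s
atomic unit of time: τ_au = (4πε₀)²ℏ³/(m_e e⁴) = 2.423 × 10⁻¹⁷ s
0.0330 × 5.392 × 10⁻⁴⁴ / 2.423 × 10⁻¹⁷ = 7.344 × 10⁻²⁹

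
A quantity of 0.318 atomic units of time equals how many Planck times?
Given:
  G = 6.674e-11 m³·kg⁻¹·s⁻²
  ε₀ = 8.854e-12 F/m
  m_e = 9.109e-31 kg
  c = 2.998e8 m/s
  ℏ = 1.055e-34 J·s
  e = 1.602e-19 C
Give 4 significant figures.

atomic unit of time: τ_au = (4πε₀)²ℏ³/(m_e e⁴) = 2.423e-17 s
Planck time: t_P = √(ℏG/c⁵) = 5.392e-44 s
0.318 × 2.423e-17 / 5.392e-44 = 1.429e26

1.429e26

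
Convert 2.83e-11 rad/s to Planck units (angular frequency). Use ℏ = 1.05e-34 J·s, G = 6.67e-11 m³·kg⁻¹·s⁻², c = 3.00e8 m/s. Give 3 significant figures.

Planck angular frequency: ω_P = √(c⁵/(ℏG)) = 1.86e43 rad/s.
2.83e-11 / 1.86e43 = 1.52e-54

1.52e-54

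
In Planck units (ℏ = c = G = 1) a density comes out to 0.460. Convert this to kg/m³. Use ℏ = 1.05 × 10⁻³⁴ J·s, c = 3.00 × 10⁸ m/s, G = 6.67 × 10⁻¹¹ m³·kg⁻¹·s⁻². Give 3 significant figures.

One Planck density: ρ_P = c⁵/(ℏG²) = 5.20 × 10⁹⁶ kg/m³.
0.460 × 5.20 × 10⁹⁶ kg/m³ = 2.39 × 10⁹⁶ kg/m³

2.39 × 10⁹⁶ kg/m³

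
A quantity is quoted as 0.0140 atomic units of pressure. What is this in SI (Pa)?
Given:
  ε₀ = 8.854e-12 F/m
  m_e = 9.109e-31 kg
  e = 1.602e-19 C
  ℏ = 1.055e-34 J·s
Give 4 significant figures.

One atomic unit of pressure: P_au = E_h/a₀³ = m_e⁴e¹⁰/((4πε₀)⁵ℏ⁸) = 2.929e13 Pa.
0.0140 × 2.929e13 Pa = 4.101e11 Pa

4.101e11 Pa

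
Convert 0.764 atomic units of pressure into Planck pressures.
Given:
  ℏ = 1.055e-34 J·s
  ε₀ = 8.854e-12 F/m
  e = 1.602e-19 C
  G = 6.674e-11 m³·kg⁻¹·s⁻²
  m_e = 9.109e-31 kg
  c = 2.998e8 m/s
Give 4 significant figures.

4.831e-101

atomic unit of pressure: P_au = E_h/a₀³ = m_e⁴e¹⁰/((4πε₀)⁵ℏ⁸) = 2.929e13 Pa
Planck pressure: p_P = c⁷/(ℏG²) = 4.632e113 Pa
0.764 × 2.929e13 / 4.632e113 = 4.831e-101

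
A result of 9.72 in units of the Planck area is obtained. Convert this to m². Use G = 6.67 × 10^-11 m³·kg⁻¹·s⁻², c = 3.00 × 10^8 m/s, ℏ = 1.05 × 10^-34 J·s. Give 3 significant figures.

2.52 × 10^-69 m²

One Planck area: A_P = ℏG/c³ = 2.59 × 10^-70 m².
9.72 × 2.59 × 10^-70 m² = 2.52 × 10^-69 m²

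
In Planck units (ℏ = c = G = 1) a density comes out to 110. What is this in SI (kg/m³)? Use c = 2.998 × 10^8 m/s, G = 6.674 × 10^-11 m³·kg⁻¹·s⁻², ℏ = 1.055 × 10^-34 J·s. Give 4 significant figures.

5.669 × 10^98 kg/m³

One Planck density: ρ_P = c⁵/(ℏG²) = 5.154 × 10^96 kg/m³.
110 × 5.154 × 10^96 kg/m³ = 5.669 × 10^98 kg/m³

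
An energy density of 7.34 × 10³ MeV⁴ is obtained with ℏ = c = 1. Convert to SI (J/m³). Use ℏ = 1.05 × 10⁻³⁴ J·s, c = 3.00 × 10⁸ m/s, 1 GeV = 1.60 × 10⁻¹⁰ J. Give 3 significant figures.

1.54 × 10²⁹ J/m³

[E]/[L]³ = [E]⁴/(ℏc)³; restore (ℏc)⁻³.
1 GeV⁴ → 1/(ℏc)³ × (1 GeV in J)⁴ = 2.10 × 10³⁷ J/m³.
Convert the energy scale: 7.34 × 10³ MeV⁴ = 7.34 × 10⁻⁹ GeV⁴.
Result: 7.34 × 10⁻⁹ × 2.10 × 10³⁷ = 1.54 × 10²⁹ J/m³.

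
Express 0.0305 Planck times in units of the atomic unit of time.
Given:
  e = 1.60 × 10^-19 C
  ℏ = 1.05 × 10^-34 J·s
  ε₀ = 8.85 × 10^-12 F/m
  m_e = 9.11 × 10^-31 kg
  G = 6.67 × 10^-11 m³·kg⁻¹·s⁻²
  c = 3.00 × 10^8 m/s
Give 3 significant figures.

Planck time: t_P = √(ℏG/c⁵) = 5.37 × 10^-44 s
atomic unit of time: τ_au = (4πε₀)²ℏ³/(m_e e⁴) = 2.40 × 10^-17 s
0.0305 × 5.37 × 10^-44 / 2.40 × 10^-17 = 6.83 × 10^-29

6.83 × 10^-29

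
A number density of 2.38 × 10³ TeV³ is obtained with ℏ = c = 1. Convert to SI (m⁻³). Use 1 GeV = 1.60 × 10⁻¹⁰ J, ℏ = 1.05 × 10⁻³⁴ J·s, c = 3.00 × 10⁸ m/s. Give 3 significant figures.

3.12 × 10⁵⁹ m⁻³

Number density is [L]⁻³ = [E]³/(ℏc)³.
1 GeV³ → 1/(ℏc)³ × (1 GeV in J)³ = 1.31 × 10⁴⁷ m⁻³.
Convert the energy scale: 2.38 × 10³ TeV³ = 2.38 × 10¹² GeV³.
Result: 2.38 × 10¹² × 1.31 × 10⁴⁷ = 3.12 × 10⁵⁹ m⁻³.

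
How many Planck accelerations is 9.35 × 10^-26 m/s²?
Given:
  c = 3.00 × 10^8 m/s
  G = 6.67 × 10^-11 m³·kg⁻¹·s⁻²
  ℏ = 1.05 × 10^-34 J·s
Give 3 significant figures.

1.67 × 10^-77

Planck acceleration: a_P = √(c⁷/(ℏG)) = 5.59 × 10^51 m/s².
9.35 × 10^-26 / 5.59 × 10^51 = 1.67 × 10^-77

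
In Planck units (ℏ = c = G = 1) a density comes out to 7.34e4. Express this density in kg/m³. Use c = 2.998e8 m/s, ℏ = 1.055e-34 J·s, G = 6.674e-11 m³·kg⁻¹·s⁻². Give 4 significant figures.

One Planck density: ρ_P = c⁵/(ℏG²) = 5.154e96 kg/m³.
7.34e4 × 5.154e96 kg/m³ = 3.783e101 kg/m³

3.783e101 kg/m³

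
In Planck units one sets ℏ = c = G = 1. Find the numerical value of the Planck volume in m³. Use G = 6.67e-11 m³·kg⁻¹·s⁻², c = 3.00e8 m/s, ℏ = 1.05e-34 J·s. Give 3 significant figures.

V_P = (ℏG/c³)^(3/2)
  = √(1.75e-209)
  = 4.18e-105 m³

4.18e-105 m³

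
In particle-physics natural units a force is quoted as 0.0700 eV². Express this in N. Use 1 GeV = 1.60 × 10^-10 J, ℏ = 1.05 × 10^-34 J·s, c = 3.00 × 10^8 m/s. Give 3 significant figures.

Force is [E]/[L] = [E]²/(ℏc); restore (ℏc)⁻¹.
1 GeV² → 1/(ℏc) × (1 GeV in J)² = 8.13 × 10^5 N.
Convert the energy scale: 0.0700 eV² = 7.00 × 10^-20 GeV².
Result: 7.00 × 10^-20 × 8.13 × 10^5 = 5.69 × 10^-14 N.

5.69 × 10^-14 N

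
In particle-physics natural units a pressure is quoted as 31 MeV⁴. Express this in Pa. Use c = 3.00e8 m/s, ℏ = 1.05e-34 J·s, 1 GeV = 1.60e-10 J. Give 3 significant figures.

Pressure is [E]/[L]³ = [E]⁴/(ℏc)³.
1 GeV⁴ → 1/(ℏc)³ × (1 GeV in J)⁴ = 2.10e37 Pa.
Convert the energy scale: 31 MeV⁴ = 3.10e-11 GeV⁴.
Result: 3.10e-11 × 2.10e37 = 6.50e26 Pa.

6.50e26 Pa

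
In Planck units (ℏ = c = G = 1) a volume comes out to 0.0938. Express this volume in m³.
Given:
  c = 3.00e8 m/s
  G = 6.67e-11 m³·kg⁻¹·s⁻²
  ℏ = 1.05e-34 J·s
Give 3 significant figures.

3.92e-106 m³

One Planck volume: V_P = (ℏG/c³)^(3/2) = 4.18e-105 m³.
0.0938 × 4.18e-105 m³ = 3.92e-106 m³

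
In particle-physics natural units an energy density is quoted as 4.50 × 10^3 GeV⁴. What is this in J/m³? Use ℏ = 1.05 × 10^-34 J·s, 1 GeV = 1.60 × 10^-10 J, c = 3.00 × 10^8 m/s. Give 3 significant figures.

9.44 × 10^40 J/m³

[E]/[L]³ = [E]⁴/(ℏc)³; restore (ℏc)⁻³.
1 GeV⁴ → 1/(ℏc)³ × (1 GeV in J)⁴ = 2.10 × 10^37 J/m³.
Result: 4.50 × 10^3 × 2.10 × 10^37 = 9.44 × 10^40 J/m³.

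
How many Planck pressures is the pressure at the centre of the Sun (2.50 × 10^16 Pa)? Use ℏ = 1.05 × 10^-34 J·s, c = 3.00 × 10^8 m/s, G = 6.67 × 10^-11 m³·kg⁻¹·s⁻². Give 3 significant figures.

Planck pressure: p_P = c⁷/(ℏG²) = 4.68 × 10^113 Pa.
2.50 × 10^16 / 4.68 × 10^113 = 5.34 × 10^-98

5.34 × 10^-98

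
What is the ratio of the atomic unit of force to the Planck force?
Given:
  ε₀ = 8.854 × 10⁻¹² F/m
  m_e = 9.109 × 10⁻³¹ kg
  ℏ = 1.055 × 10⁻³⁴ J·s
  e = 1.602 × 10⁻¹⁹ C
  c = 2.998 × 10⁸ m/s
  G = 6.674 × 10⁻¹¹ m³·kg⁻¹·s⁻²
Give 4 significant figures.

6.791 × 10⁻⁵²

atomic unit of force: F_au = E_h/a₀ = m_e²e⁶/((4πε₀)³ℏ⁴) = 8.220 × 10⁻⁸ N
Planck force: F_P = c⁴/G = 1.210 × 10⁴⁴ N
ratio = 8.220 × 10⁻⁸ / 1.210 × 10⁴⁴ = 6.791 × 10⁻⁵²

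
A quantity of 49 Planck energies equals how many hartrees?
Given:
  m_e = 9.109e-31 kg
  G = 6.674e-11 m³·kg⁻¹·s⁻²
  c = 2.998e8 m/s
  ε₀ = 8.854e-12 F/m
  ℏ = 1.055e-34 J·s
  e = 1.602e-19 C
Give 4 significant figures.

Planck energy: E_P = √(ℏc⁵/G) = 1.957e9 J
hartree: E_h = m_e e⁴/(4πε₀ℏ)² = 4.354e-18 J
49 × 1.957e9 / 4.354e-18 = 2.202e28

2.202e28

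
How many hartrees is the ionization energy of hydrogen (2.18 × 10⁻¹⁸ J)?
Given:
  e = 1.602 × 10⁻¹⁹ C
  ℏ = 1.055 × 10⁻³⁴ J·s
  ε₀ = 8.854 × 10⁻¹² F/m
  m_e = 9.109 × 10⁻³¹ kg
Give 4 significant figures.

hartree: E_h = m_e e⁴/(4πε₀ℏ)² = 4.354 × 10⁻¹⁸ J.
2.18 × 10⁻¹⁸ / 4.354 × 10⁻¹⁸ = 0.5007

0.5007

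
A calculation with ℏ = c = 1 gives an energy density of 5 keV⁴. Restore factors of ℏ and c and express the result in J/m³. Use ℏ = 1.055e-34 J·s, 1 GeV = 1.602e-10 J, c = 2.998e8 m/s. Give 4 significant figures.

1.041e14 J/m³

[E]/[L]³ = [E]⁴/(ℏc)³; restore (ℏc)⁻³.
1 GeV⁴ → 1/(ℏc)³ × (1 GeV in J)⁴ = 2.082e37 J/m³.
Convert the energy scale: 5 keV⁴ = 5.00e-24 GeV⁴.
Result: 5.00e-24 × 2.082e37 = 1.041e14 J/m³.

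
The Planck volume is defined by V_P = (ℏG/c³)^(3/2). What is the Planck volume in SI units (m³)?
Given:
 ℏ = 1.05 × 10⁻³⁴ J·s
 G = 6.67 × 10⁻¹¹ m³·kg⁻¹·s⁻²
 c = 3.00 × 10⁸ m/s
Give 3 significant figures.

V_P = (ℏG/c³)^(3/2)
  = √(1.75 × 10⁻²⁰⁹)
  = 4.18 × 10⁻¹⁰⁵ m³

4.18 × 10⁻¹⁰⁵ m³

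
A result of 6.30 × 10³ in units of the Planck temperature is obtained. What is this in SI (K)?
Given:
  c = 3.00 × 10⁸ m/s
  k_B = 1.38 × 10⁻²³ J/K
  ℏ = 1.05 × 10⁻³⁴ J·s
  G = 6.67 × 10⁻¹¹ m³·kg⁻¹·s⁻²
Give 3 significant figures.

One Planck temperature: T_P = √(ℏc⁵/G) / k_B = 1.42 × 10³² K.
6.30 × 10³ × 1.42 × 10³² K = 8.93 × 10³⁵ K

8.93 × 10³⁵ K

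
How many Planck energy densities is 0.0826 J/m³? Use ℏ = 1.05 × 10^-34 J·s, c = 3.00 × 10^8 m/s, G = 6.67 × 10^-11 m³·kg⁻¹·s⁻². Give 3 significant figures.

1.76 × 10^-115

Planck energy density: u_P = c⁷/(ℏG²) = 4.68 × 10^113 J/m³.
0.0826 / 4.68 × 10^113 = 1.76 × 10^-115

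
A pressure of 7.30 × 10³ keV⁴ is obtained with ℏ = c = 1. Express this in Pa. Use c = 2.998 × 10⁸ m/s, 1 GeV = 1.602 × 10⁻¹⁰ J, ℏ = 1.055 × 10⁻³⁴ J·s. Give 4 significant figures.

1.520 × 10¹⁷ Pa

Pressure is [E]/[L]³ = [E]⁴/(ℏc)³.
1 GeV⁴ → 1/(ℏc)³ × (1 GeV in J)⁴ = 2.082 × 10³⁷ Pa.
Convert the energy scale: 7.30 × 10³ keV⁴ = 7.30 × 10⁻²¹ GeV⁴.
Result: 7.30 × 10⁻²¹ × 2.082 × 10³⁷ = 1.520 × 10¹⁷ Pa.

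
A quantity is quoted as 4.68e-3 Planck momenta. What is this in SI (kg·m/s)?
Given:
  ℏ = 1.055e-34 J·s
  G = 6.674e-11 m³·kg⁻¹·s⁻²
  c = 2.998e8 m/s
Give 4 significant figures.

0.03054 kg·m/s

One Planck momentum: p_P = √(ℏc³/G) = 6.527 kg·m/s.
4.68e-3 × 6.527 kg·m/s = 0.03054 kg·m/s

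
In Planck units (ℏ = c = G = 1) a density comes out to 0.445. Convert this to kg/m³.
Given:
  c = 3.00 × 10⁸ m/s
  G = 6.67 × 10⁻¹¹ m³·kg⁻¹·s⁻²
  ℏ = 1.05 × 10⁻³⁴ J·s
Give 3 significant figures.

One Planck density: ρ_P = c⁵/(ℏG²) = 5.20 × 10⁹⁶ kg/m³.
0.445 × 5.20 × 10⁹⁶ kg/m³ = 2.31 × 10⁹⁶ kg/m³

2.31 × 10⁹⁶ kg/m³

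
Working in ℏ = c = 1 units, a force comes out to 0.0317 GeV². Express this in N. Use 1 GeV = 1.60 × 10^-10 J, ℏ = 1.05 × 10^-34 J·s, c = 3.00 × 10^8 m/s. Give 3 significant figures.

2.58 × 10^4 N

Force is [E]/[L] = [E]²/(ℏc); restore (ℏc)⁻¹.
1 GeV² → 1/(ℏc) × (1 GeV in J)² = 8.13 × 10^5 N.
Result: 0.0317 × 8.13 × 10^5 = 2.58 × 10^4 N.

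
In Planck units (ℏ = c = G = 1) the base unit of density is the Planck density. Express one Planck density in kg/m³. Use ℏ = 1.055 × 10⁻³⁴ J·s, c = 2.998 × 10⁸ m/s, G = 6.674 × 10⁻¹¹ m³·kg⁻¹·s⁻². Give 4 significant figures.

5.154 × 10⁹⁶ kg/m³

ρ_P = c⁵/(ℏG²)
  = 2.422 × 10⁴² / 4.699 × 10⁻⁵⁵
  = 5.154 × 10⁹⁶ kg/m³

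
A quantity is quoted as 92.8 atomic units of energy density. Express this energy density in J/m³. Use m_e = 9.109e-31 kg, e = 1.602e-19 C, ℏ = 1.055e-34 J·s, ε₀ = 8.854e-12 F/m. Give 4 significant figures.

One atomic unit of energy density: u_au = E_h/a₀³ = m_e⁴e¹⁰/((4πε₀)⁵ℏ⁸) = 2.929e13 J/m³.
92.8 × 2.929e13 J/m³ = 2.718e15 J/m³

2.718e15 J/m³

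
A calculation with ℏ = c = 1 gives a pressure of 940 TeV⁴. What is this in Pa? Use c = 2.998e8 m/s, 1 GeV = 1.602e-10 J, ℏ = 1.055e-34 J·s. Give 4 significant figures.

1.957e52 Pa

Pressure is [E]/[L]³ = [E]⁴/(ℏc)³.
1 GeV⁴ → 1/(ℏc)³ × (1 GeV in J)⁴ = 2.082e37 Pa.
Convert the energy scale: 940 TeV⁴ = 9.40e14 GeV⁴.
Result: 9.40e14 × 2.082e37 = 1.957e52 Pa.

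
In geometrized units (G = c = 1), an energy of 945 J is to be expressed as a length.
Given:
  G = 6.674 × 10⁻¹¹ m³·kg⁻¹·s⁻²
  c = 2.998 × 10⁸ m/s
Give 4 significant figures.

Energy → length via G/c⁴.
945 J × (G/c⁴) = 7.807 × 10⁻⁴² m

7.807 × 10⁻⁴² m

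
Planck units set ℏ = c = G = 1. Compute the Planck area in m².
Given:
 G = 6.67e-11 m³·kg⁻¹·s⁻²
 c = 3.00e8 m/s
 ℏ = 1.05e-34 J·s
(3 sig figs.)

Dimensional analysis gives A_P = ℏG/c³.
  = 7.00e-45 / 2.70e25
  = 2.59e-70 m²

2.59e-70 m²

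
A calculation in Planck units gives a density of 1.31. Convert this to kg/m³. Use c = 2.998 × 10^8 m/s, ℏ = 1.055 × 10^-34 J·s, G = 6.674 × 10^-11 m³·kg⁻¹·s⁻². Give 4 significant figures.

One Planck density: ρ_P = c⁵/(ℏG²) = 5.154 × 10^96 kg/m³.
1.31 × 5.154 × 10^96 kg/m³ = 6.752 × 10^96 kg/m³

6.752 × 10^96 kg/m³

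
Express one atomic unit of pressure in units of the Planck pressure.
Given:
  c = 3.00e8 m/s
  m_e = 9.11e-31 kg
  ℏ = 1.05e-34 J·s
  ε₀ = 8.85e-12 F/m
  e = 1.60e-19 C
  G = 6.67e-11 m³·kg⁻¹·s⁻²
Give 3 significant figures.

6.44e-101

atomic unit of pressure: P_au = E_h/a₀³ = m_e⁴e¹⁰/((4πε₀)⁵ℏ⁸) = 3.01e13 Pa
Planck pressure: p_P = c⁷/(ℏG²) = 4.68e113 Pa
ratio = 3.01e13 / 4.68e113 = 6.44e-101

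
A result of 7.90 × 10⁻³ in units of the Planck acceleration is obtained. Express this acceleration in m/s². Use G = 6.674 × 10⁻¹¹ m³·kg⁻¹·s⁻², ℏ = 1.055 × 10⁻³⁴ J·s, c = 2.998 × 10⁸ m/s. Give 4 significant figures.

4.393 × 10⁴⁹ m/s²

One Planck acceleration: a_P = √(c⁷/(ℏG)) = 5.560 × 10⁵¹ m/s².
7.90 × 10⁻³ × 5.560 × 10⁵¹ m/s² = 4.393 × 10⁴⁹ m/s²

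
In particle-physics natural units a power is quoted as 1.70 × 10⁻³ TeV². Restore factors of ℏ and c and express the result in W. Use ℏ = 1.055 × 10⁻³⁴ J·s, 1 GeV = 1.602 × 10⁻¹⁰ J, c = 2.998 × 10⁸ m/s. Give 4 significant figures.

Power is [E]/[T] = [E]²/ℏ.
1 GeV² → 1/ℏ × (1 GeV in J)² = 2.433 × 10¹⁴ W.
Convert the energy scale: 1.70 × 10⁻³ TeV² = 1.70 × 10³ GeV².
Result: 1.70 × 10³ × 2.433 × 10¹⁴ = 4.135 × 10¹⁷ W.

4.135 × 10¹⁷ W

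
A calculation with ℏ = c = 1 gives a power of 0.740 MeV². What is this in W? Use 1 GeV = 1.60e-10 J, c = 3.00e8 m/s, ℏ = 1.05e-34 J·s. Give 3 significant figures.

1.80e8 W

Power is [E]/[T] = [E]²/ℏ.
1 GeV² → 1/ℏ × (1 GeV in J)² = 2.44e14 W.
Convert the energy scale: 0.740 MeV² = 7.40e-7 GeV².
Result: 7.40e-7 × 2.44e14 = 1.80e8 W.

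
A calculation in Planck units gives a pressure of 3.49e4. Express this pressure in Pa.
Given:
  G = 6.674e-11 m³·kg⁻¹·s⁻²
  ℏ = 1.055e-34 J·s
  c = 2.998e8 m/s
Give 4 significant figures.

1.617e118 Pa

One Planck pressure: p_P = c⁷/(ℏG²) = 4.632e113 Pa.
3.49e4 × 4.632e113 Pa = 1.617e118 Pa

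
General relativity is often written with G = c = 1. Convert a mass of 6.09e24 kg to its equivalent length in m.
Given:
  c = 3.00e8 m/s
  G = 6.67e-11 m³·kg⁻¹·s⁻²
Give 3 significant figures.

In G = c = 1 units mass has dimensions of length; the conversion factor is G/c².
6.09e24 kg × (G/c²) = 4.51e-3 m

4.51e-3 m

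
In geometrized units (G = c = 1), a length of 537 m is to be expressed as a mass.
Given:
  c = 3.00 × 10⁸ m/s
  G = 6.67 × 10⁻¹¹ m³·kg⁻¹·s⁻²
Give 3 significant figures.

7.25 × 10²⁹ kg

Length → mass via c²/G.
537 m × (c²/G) = 7.25 × 10²⁹ kg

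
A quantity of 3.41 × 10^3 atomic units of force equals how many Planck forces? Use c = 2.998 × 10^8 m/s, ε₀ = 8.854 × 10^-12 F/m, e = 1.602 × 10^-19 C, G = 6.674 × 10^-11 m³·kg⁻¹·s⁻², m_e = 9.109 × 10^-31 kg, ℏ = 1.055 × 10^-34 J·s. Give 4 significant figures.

2.316 × 10^-48

atomic unit of force: F_au = E_h/a₀ = m_e²e⁶/((4πε₀)³ℏ⁴) = 8.220 × 10^-8 N
Planck force: F_P = c⁴/G = 1.210 × 10^44 N
3.41 × 10^3 × 8.220 × 10^-8 / 1.210 × 10^44 = 2.316 × 10^-48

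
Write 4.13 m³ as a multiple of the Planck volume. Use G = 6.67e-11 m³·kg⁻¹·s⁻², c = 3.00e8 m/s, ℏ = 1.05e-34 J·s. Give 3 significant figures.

9.89e104

Planck volume: V_P = (ℏG/c³)^(3/2) = 4.18e-105 m³.
4.13 / 4.18e-105 = 9.89e104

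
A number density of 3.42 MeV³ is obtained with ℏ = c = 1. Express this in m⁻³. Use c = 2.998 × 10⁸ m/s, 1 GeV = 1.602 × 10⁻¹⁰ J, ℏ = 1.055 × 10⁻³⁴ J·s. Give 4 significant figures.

4.444 × 10³⁸ m⁻³

Number density is [L]⁻³ = [E]³/(ℏc)³.
1 GeV³ → 1/(ℏc)³ × (1 GeV in J)³ = 1.299 × 10⁴⁷ m⁻³.
Convert the energy scale: 3.42 MeV³ = 3.42 × 10⁻⁹ GeV³.
Result: 3.42 × 10⁻⁹ × 1.299 × 10⁴⁷ = 4.444 × 10³⁸ m⁻³.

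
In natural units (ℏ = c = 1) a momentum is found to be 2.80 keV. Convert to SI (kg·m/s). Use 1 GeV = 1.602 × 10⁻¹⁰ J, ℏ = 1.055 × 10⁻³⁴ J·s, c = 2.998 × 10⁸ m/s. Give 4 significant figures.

1.496 × 10⁻²⁴ kg·m/s

Momentum is [E]/c; divide by c.
1 GeV → 1/c × (1 GeV in J) = 5.344 × 10⁻¹⁹ kg·m/s.
Convert the energy scale: 2.80 keV = 2.80 × 10⁻⁶ GeV.
Result: 2.80 × 10⁻⁶ × 5.344 × 10⁻¹⁹ = 1.496 × 10⁻²⁴ kg·m/s.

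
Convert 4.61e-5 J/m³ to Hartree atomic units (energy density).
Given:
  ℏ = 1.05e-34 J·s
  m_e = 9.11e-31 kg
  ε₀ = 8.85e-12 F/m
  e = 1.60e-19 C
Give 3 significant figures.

1.53e-18

atomic unit of energy density: u_au = E_h/a₀³ = m_e⁴e¹⁰/((4πε₀)⁵ℏ⁸) = 3.01e13 J/m³.
4.61e-5 / 3.01e13 = 1.53e-18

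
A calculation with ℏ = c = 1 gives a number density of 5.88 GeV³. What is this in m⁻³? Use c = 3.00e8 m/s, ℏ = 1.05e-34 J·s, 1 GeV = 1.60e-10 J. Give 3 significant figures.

Number density is [L]⁻³ = [E]³/(ℏc)³.
1 GeV³ → 1/(ℏc)³ × (1 GeV in J)³ = 1.31e47 m⁻³.
Result: 5.88 × 1.31e47 = 7.71e47 m⁻³.

7.71e47 m⁻³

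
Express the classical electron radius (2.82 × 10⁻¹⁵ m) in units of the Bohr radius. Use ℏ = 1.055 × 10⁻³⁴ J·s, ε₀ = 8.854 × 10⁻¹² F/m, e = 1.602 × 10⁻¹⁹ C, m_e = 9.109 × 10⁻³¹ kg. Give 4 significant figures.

5.323 × 10⁻⁵

Bohr radius: a₀ = 4πε₀ℏ²/(m_e e²) = 5.297 × 10⁻¹¹ m.
2.82 × 10⁻¹⁵ / 5.297 × 10⁻¹¹ = 5.323 × 10⁻⁵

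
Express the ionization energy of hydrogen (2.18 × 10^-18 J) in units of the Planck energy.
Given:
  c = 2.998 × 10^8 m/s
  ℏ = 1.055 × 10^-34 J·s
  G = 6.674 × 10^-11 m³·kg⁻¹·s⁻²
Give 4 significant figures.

Planck energy: E_P = √(ℏc⁵/G) = 1.957 × 10^9 J.
2.18 × 10^-18 / 1.957 × 10^9 = 1.114 × 10^-27

1.114 × 10^-27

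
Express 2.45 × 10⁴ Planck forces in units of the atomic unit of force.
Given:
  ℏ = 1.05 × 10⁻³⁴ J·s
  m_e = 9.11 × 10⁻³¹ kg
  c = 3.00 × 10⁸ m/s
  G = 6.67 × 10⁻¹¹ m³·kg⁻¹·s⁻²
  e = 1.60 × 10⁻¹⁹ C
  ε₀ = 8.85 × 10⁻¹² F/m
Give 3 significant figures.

Planck force: F_P = c⁴/G = 1.21 × 10⁴⁴ N
atomic unit of force: F_au = E_h/a₀ = m_e²e⁶/((4πε₀)³ℏ⁴) = 8.33 × 10⁻⁸ N
2.45 × 10⁴ × 1.21 × 10⁴⁴ / 8.33 × 10⁻⁸ = 3.57 × 10⁵⁵

3.57 × 10⁵⁵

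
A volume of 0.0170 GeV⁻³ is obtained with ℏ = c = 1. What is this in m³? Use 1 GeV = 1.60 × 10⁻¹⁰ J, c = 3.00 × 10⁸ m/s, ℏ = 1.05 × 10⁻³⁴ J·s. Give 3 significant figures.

1.30 × 10⁻⁴⁹ m³

Volume is [L]³ = [E]⁻³·(ℏc)³.
1 GeV⁻³ → (ℏc)³ × (1 GeV in J)⁻³ = 7.63 × 10⁻⁴⁸ m³.
Result: 0.0170 × 7.63 × 10⁻⁴⁸ = 1.30 × 10⁻⁴⁹ m³.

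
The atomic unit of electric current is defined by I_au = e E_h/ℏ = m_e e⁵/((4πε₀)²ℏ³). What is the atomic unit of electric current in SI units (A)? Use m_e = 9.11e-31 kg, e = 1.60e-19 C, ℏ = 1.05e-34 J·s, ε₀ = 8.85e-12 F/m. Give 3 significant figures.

I_au = e E_h/ℏ = m_e e⁵/((4πε₀)²ℏ³)
E_h = 4.38e-18 J
e·E_h/ℏ = 6.67e-3 A

6.67e-3 A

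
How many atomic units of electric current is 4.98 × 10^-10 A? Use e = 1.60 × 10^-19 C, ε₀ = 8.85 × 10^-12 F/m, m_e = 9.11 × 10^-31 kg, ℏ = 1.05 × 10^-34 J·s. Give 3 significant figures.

atomic unit of electric current: I_au = e E_h/ℏ = m_e e⁵/((4πε₀)²ℏ³) = 6.67 × 10^-3 A.
4.98 × 10^-10 / 6.67 × 10^-3 = 7.46 × 10^-8

7.46 × 10^-8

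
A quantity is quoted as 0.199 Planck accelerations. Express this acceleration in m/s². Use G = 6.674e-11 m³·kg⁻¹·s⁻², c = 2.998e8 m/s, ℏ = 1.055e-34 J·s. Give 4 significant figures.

1.106e51 m/s²

One Planck acceleration: a_P = √(c⁷/(ℏG)) = 5.560e51 m/s².
0.199 × 5.560e51 m/s² = 1.106e51 m/s²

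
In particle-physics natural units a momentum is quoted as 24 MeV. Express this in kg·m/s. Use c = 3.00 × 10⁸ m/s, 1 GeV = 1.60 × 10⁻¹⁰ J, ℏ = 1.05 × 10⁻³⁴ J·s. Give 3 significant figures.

1.28 × 10⁻²⁰ kg·m/s

Momentum is [E]/c; divide by c.
1 GeV → 1/c × (1 GeV in J) = 5.33 × 10⁻¹⁹ kg·m/s.
Convert the energy scale: 24 MeV = 0.0240 GeV.
Result: 0.0240 × 5.33 × 10⁻¹⁹ = 1.28 × 10⁻²⁰ kg·m/s.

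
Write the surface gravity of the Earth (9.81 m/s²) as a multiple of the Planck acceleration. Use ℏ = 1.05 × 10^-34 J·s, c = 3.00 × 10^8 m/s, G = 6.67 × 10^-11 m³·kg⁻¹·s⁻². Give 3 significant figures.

1.76 × 10^-51

Planck acceleration: a_P = √(c⁷/(ℏG)) = 5.59 × 10^51 m/s².
9.81 / 5.59 × 10^51 = 1.76 × 10^-51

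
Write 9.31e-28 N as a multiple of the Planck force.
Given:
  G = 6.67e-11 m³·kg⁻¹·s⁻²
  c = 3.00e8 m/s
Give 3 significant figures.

7.67e-72

Planck force: F_P = c⁴/G = 1.21e44 N.
9.31e-28 / 1.21e44 = 7.67e-72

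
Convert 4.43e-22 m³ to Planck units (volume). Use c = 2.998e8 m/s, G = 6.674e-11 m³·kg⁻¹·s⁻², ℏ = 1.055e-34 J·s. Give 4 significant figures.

Planck volume: V_P = (ℏG/c³)^(3/2) = 4.224e-105 m³.
4.43e-22 / 4.224e-105 = 1.049e83

1.049e83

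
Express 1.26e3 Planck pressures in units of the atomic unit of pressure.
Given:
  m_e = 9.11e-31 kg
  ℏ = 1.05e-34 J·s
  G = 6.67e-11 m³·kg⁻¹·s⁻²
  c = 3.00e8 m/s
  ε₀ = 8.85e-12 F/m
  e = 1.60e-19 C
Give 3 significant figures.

1.96e103

Planck pressure: p_P = c⁷/(ℏG²) = 4.68e113 Pa
atomic unit of pressure: P_au = E_h/a₀³ = m_e⁴e¹⁰/((4πε₀)⁵ℏ⁸) = 3.01e13 Pa
1.26e3 × 4.68e113 / 3.01e13 = 1.96e103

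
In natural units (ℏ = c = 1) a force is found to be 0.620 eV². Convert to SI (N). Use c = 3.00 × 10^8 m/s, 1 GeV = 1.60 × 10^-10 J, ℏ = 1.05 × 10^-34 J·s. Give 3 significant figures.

Force is [E]/[L] = [E]²/(ℏc); restore (ℏc)⁻¹.
1 GeV² → 1/(ℏc) × (1 GeV in J)² = 8.13 × 10^5 N.
Convert the energy scale: 0.620 eV² = 6.20 × 10^-19 GeV².
Result: 6.20 × 10^-19 × 8.13 × 10^5 = 5.04 × 10^-13 N.

5.04 × 10^-13 N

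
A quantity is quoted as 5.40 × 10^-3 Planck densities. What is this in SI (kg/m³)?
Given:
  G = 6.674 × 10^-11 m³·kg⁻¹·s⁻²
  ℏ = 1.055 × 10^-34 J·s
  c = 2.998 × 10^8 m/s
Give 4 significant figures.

2.783 × 10^94 kg/m³

One Planck density: ρ_P = c⁵/(ℏG²) = 5.154 × 10^96 kg/m³.
5.40 × 10^-3 × 5.154 × 10^96 kg/m³ = 2.783 × 10^94 kg/m³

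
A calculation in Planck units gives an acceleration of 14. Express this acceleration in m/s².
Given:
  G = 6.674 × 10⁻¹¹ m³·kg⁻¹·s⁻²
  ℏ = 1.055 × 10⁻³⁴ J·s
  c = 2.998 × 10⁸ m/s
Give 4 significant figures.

7.784 × 10⁵² m/s²

One Planck acceleration: a_P = √(c⁷/(ℏG)) = 5.560 × 10⁵¹ m/s².
14 × 5.560 × 10⁵¹ m/s² = 7.784 × 10⁵² m/s²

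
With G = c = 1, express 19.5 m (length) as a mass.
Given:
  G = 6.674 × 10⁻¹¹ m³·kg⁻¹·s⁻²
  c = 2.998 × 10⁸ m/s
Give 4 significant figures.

Length → mass via c²/G.
19.5 m × (c²/G) = 2.626 × 10²⁸ kg

2.626 × 10²⁸ kg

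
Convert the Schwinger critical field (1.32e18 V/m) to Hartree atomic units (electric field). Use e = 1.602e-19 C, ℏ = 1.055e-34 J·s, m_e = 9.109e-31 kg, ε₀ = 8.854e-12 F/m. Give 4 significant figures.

2.573e6

atomic unit of electric field: E_au = E_h/(e a₀) = m_e²e⁵/((4πε₀)³ℏ⁴) = 5.131e11 V/m.
1.32e18 / 5.131e11 = 2.573e6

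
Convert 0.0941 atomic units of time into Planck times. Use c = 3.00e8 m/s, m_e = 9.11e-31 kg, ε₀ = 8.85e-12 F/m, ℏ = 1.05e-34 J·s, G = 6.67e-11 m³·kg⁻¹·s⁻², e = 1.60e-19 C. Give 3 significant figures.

atomic unit of time: τ_au = (4πε₀)²ℏ³/(m_e e⁴) = 2.40e-17 s
Planck time: t_P = √(ℏG/c⁵) = 5.37e-44 s
0.0941 × 2.40e-17 / 5.37e-44 = 4.20e25

4.20e25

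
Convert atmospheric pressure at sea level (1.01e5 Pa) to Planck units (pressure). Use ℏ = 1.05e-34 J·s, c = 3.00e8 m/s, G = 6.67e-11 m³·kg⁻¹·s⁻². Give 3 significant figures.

2.16e-109

Planck pressure: p_P = c⁷/(ℏG²) = 4.68e113 Pa.
1.01e5 / 4.68e113 = 2.16e-109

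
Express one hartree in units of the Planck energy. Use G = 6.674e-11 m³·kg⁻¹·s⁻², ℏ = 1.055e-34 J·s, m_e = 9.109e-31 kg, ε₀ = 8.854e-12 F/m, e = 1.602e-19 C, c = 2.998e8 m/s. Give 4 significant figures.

hartree: E_h = m_e e⁴/(4πε₀ℏ)² = 4.354e-18 J
Planck energy: E_P = √(ℏc⁵/G) = 1.957e9 J
ratio = 4.354e-18 / 1.957e9 = 2.225e-27

2.225e-27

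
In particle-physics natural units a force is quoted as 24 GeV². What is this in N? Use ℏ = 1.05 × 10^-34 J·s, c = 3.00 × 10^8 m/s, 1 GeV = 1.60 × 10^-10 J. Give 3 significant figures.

1.95 × 10^7 N

Force is [E]/[L] = [E]²/(ℏc); restore (ℏc)⁻¹.
1 GeV² → 1/(ℏc) × (1 GeV in J)² = 8.13 × 10^5 N.
Result: 24 × 8.13 × 10^5 = 1.95 × 10^7 N.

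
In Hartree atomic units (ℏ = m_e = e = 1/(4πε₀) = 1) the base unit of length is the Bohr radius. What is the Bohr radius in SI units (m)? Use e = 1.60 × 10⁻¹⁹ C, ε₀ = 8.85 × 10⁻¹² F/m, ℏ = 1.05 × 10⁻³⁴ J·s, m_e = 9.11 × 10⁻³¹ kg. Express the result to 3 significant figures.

a₀ = 4πε₀ℏ²/(m_e e²)
  = 1.23 × 10⁻⁷⁸ / 2.33 × 10⁻⁶⁸
  = 5.26 × 10⁻¹¹ m

5.26 × 10⁻¹¹ m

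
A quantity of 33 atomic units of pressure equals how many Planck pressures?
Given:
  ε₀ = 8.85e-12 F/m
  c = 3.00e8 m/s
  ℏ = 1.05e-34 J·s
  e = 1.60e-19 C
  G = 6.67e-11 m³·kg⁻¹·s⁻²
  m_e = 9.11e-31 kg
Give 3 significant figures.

2.12e-99

atomic unit of pressure: P_au = E_h/a₀³ = m_e⁴e¹⁰/((4πε₀)⁵ℏ⁸) = 3.01e13 Pa
Planck pressure: p_P = c⁷/(ℏG²) = 4.68e113 Pa
33 × 3.01e13 / 4.68e113 = 2.12e-99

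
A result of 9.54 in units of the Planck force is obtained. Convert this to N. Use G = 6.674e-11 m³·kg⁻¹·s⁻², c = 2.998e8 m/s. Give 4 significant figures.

One Planck force: F_P = c⁴/G = 1.210e44 N.
9.54 × 1.210e44 N = 1.155e45 N

1.155e45 N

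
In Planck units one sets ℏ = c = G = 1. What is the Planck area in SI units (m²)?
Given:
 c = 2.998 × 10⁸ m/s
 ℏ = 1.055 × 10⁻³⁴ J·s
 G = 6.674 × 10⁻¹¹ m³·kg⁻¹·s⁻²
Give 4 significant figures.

A_P = ℏG/c³
  = 7.041 × 10⁻⁴⁵ / 2.695 × 10²⁵
  = 2.613 × 10⁻⁷⁰ m²

2.613 × 10⁻⁷⁰ m²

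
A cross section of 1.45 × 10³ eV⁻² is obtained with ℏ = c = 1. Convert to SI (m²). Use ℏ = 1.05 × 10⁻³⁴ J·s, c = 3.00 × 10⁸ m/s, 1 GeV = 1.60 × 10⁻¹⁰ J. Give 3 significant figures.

Area is [L]² = [E]⁻²·(ℏc)²; restore (ℏc)².
1 GeV⁻² → (ℏc)² × (1 GeV in J)⁻² = 3.88 × 10⁻³² m².
Convert the energy scale: 1.45 × 10³ eV⁻² = 1.45 × 10²¹ GeV⁻².
Result: 1.45 × 10²¹ × 3.88 × 10⁻³² = 5.62 × 10⁻¹¹ m².

5.62 × 10⁻¹¹ m²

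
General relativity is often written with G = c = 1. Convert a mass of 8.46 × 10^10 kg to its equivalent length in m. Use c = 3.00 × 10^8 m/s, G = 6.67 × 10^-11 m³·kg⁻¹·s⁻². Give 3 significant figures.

6.27 × 10^-17 m

In G = c = 1 units mass has dimensions of length; the conversion factor is G/c².
8.46 × 10^10 kg × (G/c²) = 6.27 × 10^-17 m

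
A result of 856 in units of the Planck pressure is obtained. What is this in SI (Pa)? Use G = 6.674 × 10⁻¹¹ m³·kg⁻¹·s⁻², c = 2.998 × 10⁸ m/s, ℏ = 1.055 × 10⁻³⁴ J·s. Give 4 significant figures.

One Planck pressure: p_P = c⁷/(ℏG²) = 4.632 × 10¹¹³ Pa.
856 × 4.632 × 10¹¹³ Pa = 3.965 × 10¹¹⁶ Pa

3.965 × 10¹¹⁶ Pa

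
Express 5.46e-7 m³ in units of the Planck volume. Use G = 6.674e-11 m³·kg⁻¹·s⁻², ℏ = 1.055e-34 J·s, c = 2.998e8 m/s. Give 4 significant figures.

Planck volume: V_P = (ℏG/c³)^(3/2) = 4.224e-105 m³.
5.46e-7 / 4.224e-105 = 1.293e98

1.293e98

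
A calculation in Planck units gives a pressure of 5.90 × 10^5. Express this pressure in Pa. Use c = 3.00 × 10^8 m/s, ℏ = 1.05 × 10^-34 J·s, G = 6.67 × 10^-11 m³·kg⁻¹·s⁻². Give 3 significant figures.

One Planck pressure: p_P = c⁷/(ℏG²) = 4.68 × 10^113 Pa.
5.90 × 10^5 × 4.68 × 10^113 Pa = 2.76 × 10^119 Pa

2.76 × 10^119 Pa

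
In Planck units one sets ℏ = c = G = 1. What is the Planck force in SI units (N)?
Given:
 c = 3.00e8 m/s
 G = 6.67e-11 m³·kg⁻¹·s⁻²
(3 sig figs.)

F_P = c⁴/G
  = 8.10e33 / 6.67e-11
  = 1.21e44 N

1.21e44 N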